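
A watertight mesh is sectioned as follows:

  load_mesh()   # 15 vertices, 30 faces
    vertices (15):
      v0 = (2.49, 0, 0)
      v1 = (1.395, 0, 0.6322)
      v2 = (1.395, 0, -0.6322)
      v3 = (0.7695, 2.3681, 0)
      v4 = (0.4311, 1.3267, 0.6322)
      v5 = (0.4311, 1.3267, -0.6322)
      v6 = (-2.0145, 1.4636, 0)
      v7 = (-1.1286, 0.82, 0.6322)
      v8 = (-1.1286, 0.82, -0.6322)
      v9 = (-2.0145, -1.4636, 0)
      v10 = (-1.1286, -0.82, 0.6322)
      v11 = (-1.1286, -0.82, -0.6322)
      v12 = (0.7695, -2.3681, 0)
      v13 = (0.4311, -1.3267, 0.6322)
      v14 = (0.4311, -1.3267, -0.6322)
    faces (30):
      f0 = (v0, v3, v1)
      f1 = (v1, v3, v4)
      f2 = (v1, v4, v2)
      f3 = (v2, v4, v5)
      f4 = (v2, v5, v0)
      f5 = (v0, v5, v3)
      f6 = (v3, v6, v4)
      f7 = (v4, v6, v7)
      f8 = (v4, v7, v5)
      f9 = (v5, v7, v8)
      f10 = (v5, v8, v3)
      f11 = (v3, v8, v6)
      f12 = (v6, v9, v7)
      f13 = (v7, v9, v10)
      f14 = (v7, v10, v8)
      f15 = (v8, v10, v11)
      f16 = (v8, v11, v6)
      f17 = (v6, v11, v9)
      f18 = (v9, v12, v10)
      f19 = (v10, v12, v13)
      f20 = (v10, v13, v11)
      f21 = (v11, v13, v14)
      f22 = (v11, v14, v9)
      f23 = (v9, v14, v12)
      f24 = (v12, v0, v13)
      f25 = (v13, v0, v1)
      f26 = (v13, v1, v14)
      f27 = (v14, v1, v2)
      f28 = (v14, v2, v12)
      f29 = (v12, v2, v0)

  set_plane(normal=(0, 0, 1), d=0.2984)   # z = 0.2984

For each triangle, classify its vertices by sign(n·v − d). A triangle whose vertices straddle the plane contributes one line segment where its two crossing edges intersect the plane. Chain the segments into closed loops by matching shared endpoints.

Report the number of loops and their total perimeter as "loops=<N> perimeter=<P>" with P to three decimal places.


loops=2 perimeter=19.798

Straddling triangles (20 of 30):
  (v0,v3,v1) [--+] → (1.06474, 1.25035, 0.2984)–(1.97316, 0, 0.2984)  len=1.5455
  (v1,v3,v4) [+-+] → (1.06474, 1.25035, 0.2984)–(0.609774, 1.87656, 0.2984)  len=0.7740
  (v1,v4,v2) [++-] → (0.685568, 0.976453, 0.2984)–(1.395, 0, 0.2984)  len=1.2070
  (v2,v4,v5) [-+-] → (0.685568, 0.976453, 0.2984)–(0.4311, 1.3267, 0.2984)  len=0.4329
  (v3,v6,v4) [--+] → (-0.860171, 1.39898, 0.2984)–(0.609774, 1.87656, 0.2984)  len=1.5456
  (v4,v6,v7) [+-+] → (-0.860171, 1.39898, 0.2984)–(-1.59635, 1.15982, 0.2984)  len=0.7741
  (v4,v7,v5) [++-] → (-0.716841, 0.953768, 0.2984)–(0.4311, 1.3267, 0.2984)  len=1.2070
  (v5,v7,v8) [-+-] → (-0.716841, 0.953768, 0.2984)–(-1.1286, 0.82, 0.2984)  len=0.4329
  (v6,v9,v7) [--+] → (-1.59635, -0.385735, 0.2984)–(-1.59635, 1.15982, 0.2984)  len=1.5456
  (v7,v9,v10) [+-+] → (-1.59635, -0.385735, 0.2984)–(-1.59635, -1.15982, 0.2984)  len=0.7741
  (v7,v10,v8) [++-] → (-1.1286, -0.387042, 0.2984)–(-1.1286, 0.82, 0.2984)  len=1.2070
  (v8,v10,v11) [-+-] → (-1.1286, -0.387042, 0.2984)–(-1.1286, -0.82, 0.2984)  len=0.4330
  (v9,v12,v10) [--+] → (-0.126408, -1.63739, 0.2984)–(-1.59635, -1.15982, 0.2984)  len=1.5456
  (v10,v12,v13) [+-+] → (-0.126408, -1.63739, 0.2984)–(0.609774, -1.87656, 0.2984)  len=0.7741
  (v10,v13,v11) [++-] → (0.0193412, -1.19293, 0.2984)–(-1.1286, -0.82, 0.2984)  len=1.2070
  (v11,v13,v14) [-+-] → (0.0193412, -1.19293, 0.2984)–(0.4311, -1.3267, 0.2984)  len=0.4329
  (v12,v0,v13) [--+] → (1.51819, -0.626206, 0.2984)–(0.609774, -1.87656, 0.2984)  len=1.5455
  (v13,v0,v1) [+-+] → (1.51819, -0.626206, 0.2984)–(1.97316, 0, 0.2984)  len=0.7740
  (v13,v1,v14) [++-] → (1.14053, -0.350247, 0.2984)–(0.4311, -1.3267, 0.2984)  len=1.2070
  (v14,v1,v2) [-+-] → (1.14053, -0.350247, 0.2984)–(1.395, 0, 0.2984)  len=0.4329

Chained into 2 loop(s):
  loop 1: 10 segments, perimeter = 11.5980
  loop 2: 10 segments, perimeter = 8.1997
Total perimeter = 19.798


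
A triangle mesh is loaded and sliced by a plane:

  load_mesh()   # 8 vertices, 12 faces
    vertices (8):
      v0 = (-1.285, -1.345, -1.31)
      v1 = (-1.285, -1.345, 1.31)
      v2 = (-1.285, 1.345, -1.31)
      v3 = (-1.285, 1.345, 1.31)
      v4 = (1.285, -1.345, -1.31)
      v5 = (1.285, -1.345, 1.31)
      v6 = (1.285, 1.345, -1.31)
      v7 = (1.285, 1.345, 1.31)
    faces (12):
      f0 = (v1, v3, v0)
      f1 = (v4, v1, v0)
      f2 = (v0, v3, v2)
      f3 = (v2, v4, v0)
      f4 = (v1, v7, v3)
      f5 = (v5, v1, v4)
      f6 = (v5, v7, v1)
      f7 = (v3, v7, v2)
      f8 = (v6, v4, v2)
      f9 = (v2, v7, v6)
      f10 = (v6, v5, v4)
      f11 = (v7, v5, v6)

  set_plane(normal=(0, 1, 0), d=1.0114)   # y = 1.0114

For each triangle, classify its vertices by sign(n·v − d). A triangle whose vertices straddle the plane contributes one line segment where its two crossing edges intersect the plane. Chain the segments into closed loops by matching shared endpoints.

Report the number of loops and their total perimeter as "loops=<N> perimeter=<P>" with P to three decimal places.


loops=1 perimeter=10.380

Straddling triangles (8 of 12):
  (v1,v3,v0) [-+-] → (-1.285, 1.0114, 1.31)–(-1.285, 1.0114, 0.985081)  len=0.3249
  (v0,v3,v2) [-++] → (-1.285, 1.0114, 0.985081)–(-1.285, 1.0114, -1.31)  len=2.2951
  (v2,v4,v0) [+--] → (-0.966282, 1.0114, -1.31)–(-1.285, 1.0114, -1.31)  len=0.3187
  (v1,v7,v3) [-++] → (0.966282, 1.0114, 1.31)–(-1.285, 1.0114, 1.31)  len=2.2513
  (v5,v7,v1) [-+-] → (1.285, 1.0114, 1.31)–(0.966282, 1.0114, 1.31)  len=0.3187
  (v6,v4,v2) [+-+] → (1.285, 1.0114, -1.31)–(-0.966282, 1.0114, -1.31)  len=2.2513
  (v6,v5,v4) [+--] → (1.285, 1.0114, -0.985081)–(1.285, 1.0114, -1.31)  len=0.3249
  (v7,v5,v6) [+-+] → (1.285, 1.0114, 1.31)–(1.285, 1.0114, -0.985081)  len=2.2951

Chained into 1 loop(s):
  loop 1: 8 segments, perimeter = 10.3800
Total perimeter = 10.380


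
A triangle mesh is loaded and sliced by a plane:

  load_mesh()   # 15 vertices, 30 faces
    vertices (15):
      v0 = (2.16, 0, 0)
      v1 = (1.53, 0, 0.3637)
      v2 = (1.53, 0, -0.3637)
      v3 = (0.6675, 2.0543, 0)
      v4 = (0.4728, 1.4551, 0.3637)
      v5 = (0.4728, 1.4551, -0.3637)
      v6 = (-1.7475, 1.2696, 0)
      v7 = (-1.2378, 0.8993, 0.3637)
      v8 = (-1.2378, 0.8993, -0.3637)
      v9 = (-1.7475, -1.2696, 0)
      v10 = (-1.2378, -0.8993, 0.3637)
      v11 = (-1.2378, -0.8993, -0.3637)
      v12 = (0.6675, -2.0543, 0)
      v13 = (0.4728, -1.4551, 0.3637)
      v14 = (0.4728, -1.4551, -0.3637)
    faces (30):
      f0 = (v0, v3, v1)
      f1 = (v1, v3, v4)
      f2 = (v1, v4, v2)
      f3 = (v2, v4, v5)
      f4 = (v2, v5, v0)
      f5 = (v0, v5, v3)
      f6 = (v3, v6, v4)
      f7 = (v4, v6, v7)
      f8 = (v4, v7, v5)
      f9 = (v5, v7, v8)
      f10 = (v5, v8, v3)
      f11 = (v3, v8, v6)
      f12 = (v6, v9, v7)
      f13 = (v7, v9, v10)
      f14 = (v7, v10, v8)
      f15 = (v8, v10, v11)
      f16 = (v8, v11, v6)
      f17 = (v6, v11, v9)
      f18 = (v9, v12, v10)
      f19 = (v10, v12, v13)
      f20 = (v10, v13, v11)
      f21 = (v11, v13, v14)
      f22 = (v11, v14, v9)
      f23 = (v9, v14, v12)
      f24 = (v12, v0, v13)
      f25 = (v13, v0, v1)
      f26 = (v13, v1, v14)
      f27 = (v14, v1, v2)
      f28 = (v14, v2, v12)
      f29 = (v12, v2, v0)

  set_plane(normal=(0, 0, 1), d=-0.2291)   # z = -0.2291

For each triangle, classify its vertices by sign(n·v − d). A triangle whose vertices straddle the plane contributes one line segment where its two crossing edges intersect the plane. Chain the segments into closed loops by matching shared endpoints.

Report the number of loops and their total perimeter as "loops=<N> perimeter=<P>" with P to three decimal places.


loops=2 perimeter=19.357

Straddling triangles (20 of 30):
  (v1,v4,v2) [++-] → (1.33437, 0.269256, -0.2291)–(1.53, 0, -0.2291)  len=0.3328
  (v2,v4,v5) [-+-] → (1.33437, 0.269256, -0.2291)–(0.4728, 1.4551, -0.2291)  len=1.4658
  (v2,v5,v0) [--+] → (1.09721, 0.916589, -0.2291)–(1.76315, 0, -0.2291)  len=1.1330
  (v0,v5,v3) [+-+] → (1.09721, 0.916589, -0.2291)–(0.544856, 1.67686, -0.2291)  len=0.9397
  (v4,v7,v5) [++-] → (0.156266, 1.35225, -0.2291)–(0.4728, 1.4551, -0.2291)  len=0.3328
  (v5,v7,v8) [-+-] → (0.156266, 1.35225, -0.2291)–(-1.2378, 0.8993, -0.2291)  len=1.4658
  (v5,v8,v3) [--+] → (-0.532677, 1.32675, -0.2291)–(0.544856, 1.67686, -0.2291)  len=1.1330
  (v3,v8,v6) [+-+] → (-0.532677, 1.32675, -0.2291)–(-1.42643, 1.03634, -0.2291)  len=0.9398
  (v7,v10,v8) [++-] → (-1.2378, 0.566482, -0.2291)–(-1.2378, 0.8993, -0.2291)  len=0.3328
  (v8,v10,v11) [-+-] → (-1.2378, 0.566482, -0.2291)–(-1.2378, -0.8993, -0.2291)  len=1.4658
  (v8,v11,v6) [--+] → (-1.42643, -0.0966221, -0.2291)–(-1.42643, 1.03634, -0.2291)  len=1.1330
  (v6,v11,v9) [+-+] → (-1.42643, -0.0966221, -0.2291)–(-1.42643, -1.03634, -0.2291)  len=0.9397
  (v10,v13,v11) [++-] → (-0.921266, -1.00215, -0.2291)–(-1.2378, -0.8993, -0.2291)  len=0.3328
  (v11,v13,v14) [-+-] → (-0.921266, -1.00215, -0.2291)–(0.4728, -1.4551, -0.2291)  len=1.4658
  (v11,v14,v9) [--+] → (-0.3489, -1.38645, -0.2291)–(-1.42643, -1.03634, -0.2291)  len=1.1330
  (v9,v14,v12) [+-+] → (-0.3489, -1.38645, -0.2291)–(0.544856, -1.67686, -0.2291)  len=0.9398
  (v13,v1,v14) [++-] → (0.668427, -1.18584, -0.2291)–(0.4728, -1.4551, -0.2291)  len=0.3328
  (v14,v1,v2) [-+-] → (0.668427, -1.18584, -0.2291)–(1.53, 0, -0.2291)  len=1.4658
  (v14,v2,v12) [--+] → (1.2108, -0.760266, -0.2291)–(0.544856, -1.67686, -0.2291)  len=1.1330
  (v12,v2,v0) [+-+] → (1.2108, -0.760266, -0.2291)–(1.76315, 0, -0.2291)  len=0.9397

Chained into 2 loop(s):
  loop 1: 10 segments, perimeter = 8.9931
  loop 2: 10 segments, perimeter = 10.3636
Total perimeter = 19.357


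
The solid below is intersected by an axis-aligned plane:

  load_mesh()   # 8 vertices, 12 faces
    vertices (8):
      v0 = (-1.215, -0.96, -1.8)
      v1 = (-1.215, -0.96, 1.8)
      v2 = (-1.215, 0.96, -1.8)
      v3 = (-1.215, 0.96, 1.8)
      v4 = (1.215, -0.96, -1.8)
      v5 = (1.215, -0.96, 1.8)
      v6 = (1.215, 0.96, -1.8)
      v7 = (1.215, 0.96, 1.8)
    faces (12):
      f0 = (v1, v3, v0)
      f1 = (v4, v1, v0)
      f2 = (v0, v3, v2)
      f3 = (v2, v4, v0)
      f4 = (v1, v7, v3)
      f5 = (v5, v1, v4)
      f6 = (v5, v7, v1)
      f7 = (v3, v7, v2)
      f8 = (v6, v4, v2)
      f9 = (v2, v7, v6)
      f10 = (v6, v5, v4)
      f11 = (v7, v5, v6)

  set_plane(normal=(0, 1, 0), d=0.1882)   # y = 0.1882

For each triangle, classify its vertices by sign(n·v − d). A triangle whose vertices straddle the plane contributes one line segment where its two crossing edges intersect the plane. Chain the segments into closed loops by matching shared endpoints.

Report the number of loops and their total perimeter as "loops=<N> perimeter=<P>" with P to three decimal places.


loops=1 perimeter=12.060

Straddling triangles (8 of 12):
  (v1,v3,v0) [-+-] → (-1.215, 0.1882, 1.8)–(-1.215, 0.1882, 0.352875)  len=1.4471
  (v0,v3,v2) [-++] → (-1.215, 0.1882, 0.352875)–(-1.215, 0.1882, -1.8)  len=2.1529
  (v2,v4,v0) [+--] → (-0.238191, 0.1882, -1.8)–(-1.215, 0.1882, -1.8)  len=0.9768
  (v1,v7,v3) [-++] → (0.238191, 0.1882, 1.8)–(-1.215, 0.1882, 1.8)  len=1.4532
  (v5,v7,v1) [-+-] → (1.215, 0.1882, 1.8)–(0.238191, 0.1882, 1.8)  len=0.9768
  (v6,v4,v2) [+-+] → (1.215, 0.1882, -1.8)–(-0.238191, 0.1882, -1.8)  len=1.4532
  (v6,v5,v4) [+--] → (1.215, 0.1882, -0.352875)–(1.215, 0.1882, -1.8)  len=1.4471
  (v7,v5,v6) [+-+] → (1.215, 0.1882, 1.8)–(1.215, 0.1882, -0.352875)  len=2.1529

Chained into 1 loop(s):
  loop 1: 8 segments, perimeter = 12.0600
Total perimeter = 12.060


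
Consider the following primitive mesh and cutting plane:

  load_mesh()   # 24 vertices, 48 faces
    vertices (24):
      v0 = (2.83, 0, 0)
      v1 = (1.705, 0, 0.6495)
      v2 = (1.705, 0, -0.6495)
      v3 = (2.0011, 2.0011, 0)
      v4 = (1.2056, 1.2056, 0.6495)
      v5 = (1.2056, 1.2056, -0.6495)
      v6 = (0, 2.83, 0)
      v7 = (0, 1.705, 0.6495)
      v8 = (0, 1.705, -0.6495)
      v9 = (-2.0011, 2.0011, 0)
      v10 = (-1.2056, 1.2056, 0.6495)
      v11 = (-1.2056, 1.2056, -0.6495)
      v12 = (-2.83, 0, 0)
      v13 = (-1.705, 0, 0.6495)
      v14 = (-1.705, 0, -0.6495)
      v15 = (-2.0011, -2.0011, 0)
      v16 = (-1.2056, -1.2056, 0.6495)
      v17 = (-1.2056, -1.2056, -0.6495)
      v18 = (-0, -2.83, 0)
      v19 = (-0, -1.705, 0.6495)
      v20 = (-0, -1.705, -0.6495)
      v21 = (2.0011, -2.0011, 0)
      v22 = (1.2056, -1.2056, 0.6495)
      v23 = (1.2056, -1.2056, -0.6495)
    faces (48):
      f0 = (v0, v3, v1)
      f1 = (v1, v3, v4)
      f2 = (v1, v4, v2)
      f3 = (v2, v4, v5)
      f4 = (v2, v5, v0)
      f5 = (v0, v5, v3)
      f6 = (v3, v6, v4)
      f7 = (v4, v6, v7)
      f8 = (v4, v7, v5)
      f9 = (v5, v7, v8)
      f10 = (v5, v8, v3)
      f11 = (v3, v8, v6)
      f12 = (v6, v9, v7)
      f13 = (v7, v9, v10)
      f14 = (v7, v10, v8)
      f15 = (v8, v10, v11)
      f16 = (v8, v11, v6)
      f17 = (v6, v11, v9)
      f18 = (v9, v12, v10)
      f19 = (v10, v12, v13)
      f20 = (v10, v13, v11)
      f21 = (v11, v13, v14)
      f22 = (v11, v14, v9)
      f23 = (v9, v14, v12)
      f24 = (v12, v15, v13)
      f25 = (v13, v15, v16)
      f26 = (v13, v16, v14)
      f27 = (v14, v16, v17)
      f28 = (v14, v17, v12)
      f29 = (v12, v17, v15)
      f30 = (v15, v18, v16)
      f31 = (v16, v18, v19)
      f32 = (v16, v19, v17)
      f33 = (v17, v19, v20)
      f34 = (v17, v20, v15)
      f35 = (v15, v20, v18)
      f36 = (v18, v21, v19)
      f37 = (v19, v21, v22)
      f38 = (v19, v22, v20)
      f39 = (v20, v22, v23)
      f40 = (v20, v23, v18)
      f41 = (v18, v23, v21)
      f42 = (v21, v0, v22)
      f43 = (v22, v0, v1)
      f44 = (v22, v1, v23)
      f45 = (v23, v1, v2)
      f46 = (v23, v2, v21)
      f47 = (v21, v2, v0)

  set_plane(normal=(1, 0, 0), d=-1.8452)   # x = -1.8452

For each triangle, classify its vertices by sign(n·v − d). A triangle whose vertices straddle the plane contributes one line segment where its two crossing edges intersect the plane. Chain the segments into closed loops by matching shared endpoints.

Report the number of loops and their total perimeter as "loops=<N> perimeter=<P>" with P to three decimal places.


Straddling triangles (14 of 48):
  (v6,v9,v7) [+-+] → (-1.8452, 2.06568, 0)–(-1.8452, 1.97803, 0.0506007)  len=0.1012
  (v7,v9,v10) [+-+] → (-1.8452, 1.97803, 0.0506007)–(-1.8452, 1.8452, 0.127287)  len=0.1534
  (v6,v11,v9) [++-] → (-1.8452, 1.8452, -0.127287)–(-1.8452, 2.06568, 0)  len=0.2546
  (v9,v12,v10) [--+] → (-1.8452, 0.730901, 0.393762)–(-1.8452, 1.8452, 0.127287)  len=1.1457
  (v10,v12,v13) [+-+] → (-1.8452, 0.730901, 0.393762)–(-1.8452, 0, 0.568558)  len=0.7515
  (v11,v14,v9) [++-] → (-1.8452, 0.947498, -0.341969)–(-1.8452, 1.8452, -0.127287)  len=0.9230
  (v9,v14,v12) [-+-] → (-1.8452, 0.947498, -0.341969)–(-1.8452, 0, -0.568558)  len=0.9742
  (v12,v15,v13) [--+] → (-1.8452, -0.947498, 0.341969)–(-1.8452, 0, 0.568558)  len=0.9742
  (v13,v15,v16) [+-+] → (-1.8452, -0.947498, 0.341969)–(-1.8452, -1.8452, 0.127287)  len=0.9230
  (v14,v17,v12) [++-] → (-1.8452, -0.730901, -0.393762)–(-1.8452, 0, -0.568558)  len=0.7515
  (v12,v17,v15) [-+-] → (-1.8452, -0.730901, -0.393762)–(-1.8452, -1.8452, -0.127287)  len=1.1457
  (v15,v18,v16) [-++] → (-1.8452, -2.06568, 0)–(-1.8452, -1.8452, 0.127287)  len=0.2546
  (v17,v20,v15) [++-] → (-1.8452, -1.97803, -0.0506007)–(-1.8452, -1.8452, -0.127287)  len=0.1534
  (v15,v20,v18) [-++] → (-1.8452, -1.97803, -0.0506007)–(-1.8452, -2.06568, 0)  len=0.1012

Chained into 1 loop(s):
  loop 1: 14 segments, perimeter = 8.6073
Total perimeter = 8.607

loops=1 perimeter=8.607


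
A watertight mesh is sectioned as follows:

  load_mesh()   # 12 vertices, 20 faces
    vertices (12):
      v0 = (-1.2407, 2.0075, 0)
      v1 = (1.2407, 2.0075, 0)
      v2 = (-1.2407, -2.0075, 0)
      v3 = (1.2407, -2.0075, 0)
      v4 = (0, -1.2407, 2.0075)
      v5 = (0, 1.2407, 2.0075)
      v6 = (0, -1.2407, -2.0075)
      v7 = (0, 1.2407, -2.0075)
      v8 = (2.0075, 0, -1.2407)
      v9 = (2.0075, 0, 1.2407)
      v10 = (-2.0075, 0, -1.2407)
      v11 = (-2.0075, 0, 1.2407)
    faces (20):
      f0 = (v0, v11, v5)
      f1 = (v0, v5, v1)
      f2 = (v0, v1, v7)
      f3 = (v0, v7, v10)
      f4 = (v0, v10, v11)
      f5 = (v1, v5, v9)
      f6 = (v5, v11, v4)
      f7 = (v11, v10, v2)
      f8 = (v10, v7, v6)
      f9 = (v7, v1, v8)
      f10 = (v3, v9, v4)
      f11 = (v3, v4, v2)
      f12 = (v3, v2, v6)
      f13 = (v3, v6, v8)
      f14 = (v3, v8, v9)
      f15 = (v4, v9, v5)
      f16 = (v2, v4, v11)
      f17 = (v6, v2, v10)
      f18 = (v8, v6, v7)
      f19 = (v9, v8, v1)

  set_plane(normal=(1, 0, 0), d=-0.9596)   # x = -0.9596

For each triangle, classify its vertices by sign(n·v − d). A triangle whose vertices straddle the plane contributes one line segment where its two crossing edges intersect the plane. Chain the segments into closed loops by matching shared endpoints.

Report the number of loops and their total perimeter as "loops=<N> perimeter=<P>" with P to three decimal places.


loops=1 perimeter=11.248

Straddling triangles (10 of 20):
  (v0,v11,v5) [--+] → (-0.9596, 0.647636, 1.64096)–(-0.9596, 1.83377, 0.454831)  len=1.6774
  (v0,v5,v1) [-++] → (-0.9596, 1.83377, 0.454831)–(-0.9596, 2.0075, 0)  len=0.4869
  (v0,v1,v7) [-++] → (-0.9596, 2.0075, 0)–(-0.9596, 1.83377, -0.454831)  len=0.4869
  (v0,v7,v10) [-+-] → (-0.9596, 1.83377, -0.454831)–(-0.9596, 0.647636, -1.64096)  len=1.6774
  (v5,v11,v4) [+-+] → (-0.9596, 0.647636, 1.64096)–(-0.9596, -0.647636, 1.64096)  len=1.2953
  (v10,v7,v6) [-++] → (-0.9596, 0.647636, -1.64096)–(-0.9596, -0.647636, -1.64096)  len=1.2953
  (v3,v4,v2) [++-] → (-0.9596, -1.83377, 0.454831)–(-0.9596, -2.0075, 0)  len=0.4869
  (v3,v2,v6) [+-+] → (-0.9596, -2.0075, 0)–(-0.9596, -1.83377, -0.454831)  len=0.4869
  (v2,v4,v11) [-+-] → (-0.9596, -1.83377, 0.454831)–(-0.9596, -0.647636, 1.64096)  len=1.6774
  (v6,v2,v10) [+--] → (-0.9596, -1.83377, -0.454831)–(-0.9596, -0.647636, -1.64096)  len=1.6774

Chained into 1 loop(s):
  loop 1: 10 segments, perimeter = 11.2479
Total perimeter = 11.248


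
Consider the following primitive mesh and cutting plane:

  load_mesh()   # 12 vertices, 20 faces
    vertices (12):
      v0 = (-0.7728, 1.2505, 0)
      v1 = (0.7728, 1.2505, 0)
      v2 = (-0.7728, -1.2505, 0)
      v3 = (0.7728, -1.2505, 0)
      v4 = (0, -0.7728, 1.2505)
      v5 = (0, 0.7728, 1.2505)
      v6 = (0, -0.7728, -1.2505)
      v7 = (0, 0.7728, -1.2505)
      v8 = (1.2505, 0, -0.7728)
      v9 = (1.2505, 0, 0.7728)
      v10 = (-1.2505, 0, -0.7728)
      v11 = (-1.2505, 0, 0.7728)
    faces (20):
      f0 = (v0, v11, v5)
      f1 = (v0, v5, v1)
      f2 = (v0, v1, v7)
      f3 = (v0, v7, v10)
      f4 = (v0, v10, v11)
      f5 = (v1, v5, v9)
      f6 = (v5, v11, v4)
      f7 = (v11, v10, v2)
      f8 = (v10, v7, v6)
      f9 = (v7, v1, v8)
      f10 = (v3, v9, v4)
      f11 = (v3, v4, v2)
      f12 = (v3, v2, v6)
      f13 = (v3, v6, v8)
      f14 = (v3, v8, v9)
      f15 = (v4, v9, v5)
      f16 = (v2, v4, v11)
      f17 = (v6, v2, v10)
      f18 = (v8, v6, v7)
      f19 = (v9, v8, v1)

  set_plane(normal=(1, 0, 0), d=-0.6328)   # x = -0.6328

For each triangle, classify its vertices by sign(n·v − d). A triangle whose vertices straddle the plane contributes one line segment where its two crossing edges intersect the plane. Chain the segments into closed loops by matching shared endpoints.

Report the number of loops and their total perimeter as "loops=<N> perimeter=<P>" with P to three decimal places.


loops=1 perimeter=6.922

Straddling triangles (10 of 20):
  (v0,v11,v5) [--+] → (-0.6328, 0.381734, 1.00877)–(-0.6328, 1.16396, 0.22654)  len=1.1062
  (v0,v5,v1) [-++] → (-0.6328, 1.16396, 0.22654)–(-0.6328, 1.2505, 0)  len=0.2425
  (v0,v1,v7) [-++] → (-0.6328, 1.2505, 0)–(-0.6328, 1.16396, -0.22654)  len=0.2425
  (v0,v7,v10) [-+-] → (-0.6328, 1.16396, -0.22654)–(-0.6328, 0.381734, -1.00877)  len=1.1062
  (v5,v11,v4) [+-+] → (-0.6328, 0.381734, 1.00877)–(-0.6328, -0.381734, 1.00877)  len=0.7635
  (v10,v7,v6) [-++] → (-0.6328, 0.381734, -1.00877)–(-0.6328, -0.381734, -1.00877)  len=0.7635
  (v3,v4,v2) [++-] → (-0.6328, -1.16396, 0.22654)–(-0.6328, -1.2505, 0)  len=0.2425
  (v3,v2,v6) [+-+] → (-0.6328, -1.2505, 0)–(-0.6328, -1.16396, -0.22654)  len=0.2425
  (v2,v4,v11) [-+-] → (-0.6328, -1.16396, 0.22654)–(-0.6328, -0.381734, 1.00877)  len=1.1062
  (v6,v2,v10) [+--] → (-0.6328, -1.16396, -0.22654)–(-0.6328, -0.381734, -1.00877)  len=1.1062

Chained into 1 loop(s):
  loop 1: 10 segments, perimeter = 6.9219
Total perimeter = 6.922


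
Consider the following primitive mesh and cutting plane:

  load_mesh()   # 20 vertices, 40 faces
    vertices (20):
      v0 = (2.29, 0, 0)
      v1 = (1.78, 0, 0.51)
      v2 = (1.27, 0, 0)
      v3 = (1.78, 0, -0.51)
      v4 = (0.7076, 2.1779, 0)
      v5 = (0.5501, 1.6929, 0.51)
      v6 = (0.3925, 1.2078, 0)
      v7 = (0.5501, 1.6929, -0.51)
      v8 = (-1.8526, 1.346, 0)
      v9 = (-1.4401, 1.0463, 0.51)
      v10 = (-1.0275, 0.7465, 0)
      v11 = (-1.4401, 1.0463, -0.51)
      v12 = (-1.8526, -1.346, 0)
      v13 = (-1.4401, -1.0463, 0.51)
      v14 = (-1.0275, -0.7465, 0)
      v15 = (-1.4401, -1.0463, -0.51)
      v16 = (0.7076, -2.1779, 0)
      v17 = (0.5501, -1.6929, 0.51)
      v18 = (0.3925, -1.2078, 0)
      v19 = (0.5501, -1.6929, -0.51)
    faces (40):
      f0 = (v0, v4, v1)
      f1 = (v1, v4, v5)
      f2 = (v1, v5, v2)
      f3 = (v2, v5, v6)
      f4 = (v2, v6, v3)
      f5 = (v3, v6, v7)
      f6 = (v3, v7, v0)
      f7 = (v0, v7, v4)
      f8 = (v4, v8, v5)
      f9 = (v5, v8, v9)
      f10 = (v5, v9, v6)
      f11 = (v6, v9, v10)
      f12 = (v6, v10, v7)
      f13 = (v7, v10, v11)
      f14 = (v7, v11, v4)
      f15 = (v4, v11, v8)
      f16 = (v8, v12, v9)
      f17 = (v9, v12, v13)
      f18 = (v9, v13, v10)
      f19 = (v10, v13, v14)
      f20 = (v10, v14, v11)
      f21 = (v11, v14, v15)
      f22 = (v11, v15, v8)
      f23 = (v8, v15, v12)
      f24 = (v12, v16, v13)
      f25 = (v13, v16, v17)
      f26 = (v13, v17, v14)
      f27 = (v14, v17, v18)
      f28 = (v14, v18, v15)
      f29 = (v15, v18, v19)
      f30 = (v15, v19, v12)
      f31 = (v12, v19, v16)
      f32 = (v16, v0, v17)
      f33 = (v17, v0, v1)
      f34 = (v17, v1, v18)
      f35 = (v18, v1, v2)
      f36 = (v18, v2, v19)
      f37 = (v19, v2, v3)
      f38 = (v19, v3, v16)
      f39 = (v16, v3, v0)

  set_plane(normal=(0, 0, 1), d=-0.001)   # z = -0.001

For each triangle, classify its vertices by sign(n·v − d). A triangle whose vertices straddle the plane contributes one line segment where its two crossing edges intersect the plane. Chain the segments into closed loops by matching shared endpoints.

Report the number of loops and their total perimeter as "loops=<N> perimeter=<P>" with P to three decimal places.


Straddling triangles (20 of 40):
  (v2,v6,v3) [++-] → (0.395221, 1.20543, -0.001)–(1.271, 0, -0.001)  len=1.4900
  (v3,v6,v7) [-+-] → (0.395221, 1.20543, -0.001)–(0.392809, 1.20875, -0.001)  len=0.0041
  (v3,v7,v0) [--+] → (2.28659, 0.00331941, -0.001)–(2.289, 0, -0.001)  len=0.0041
  (v0,v7,v4) [+-+] → (2.28659, 0.00331941, -0.001)–(0.707291, 2.17695, -0.001)  len=2.6868
  (v6,v10,v7) [++-] → (-1.02441, 0.748356, -0.001)–(0.392809, 1.20875, -0.001)  len=1.4901
  (v7,v10,v11) [-+-] → (-1.02441, 0.748356, -0.001)–(-1.02831, 0.747088, -0.001)  len=0.0041
  (v7,v11,v4) [--+] → (0.703389, 2.17568, -0.001)–(0.707291, 2.17695, -0.001)  len=0.0041
  (v4,v11,v8) [+-+] → (0.703389, 2.17568, -0.001)–(-1.85179, 1.34541, -0.001)  len=2.6867
  (v10,v14,v11) [++-] → (-1.02831, -0.742985, -0.001)–(-1.02831, 0.747088, -0.001)  len=1.4901
  (v11,v14,v15) [-+-] → (-1.02831, -0.742985, -0.001)–(-1.02831, -0.747088, -0.001)  len=0.0041
  (v11,v15,v8) [--+] → (-1.85179, 1.34131, -0.001)–(-1.85179, 1.34541, -0.001)  len=0.0041
  (v8,v15,v12) [+-+] → (-1.85179, 1.34131, -0.001)–(-1.85179, -1.34541, -0.001)  len=2.6867
  (v14,v18,v15) [++-] → (0.388907, -1.20748, -0.001)–(-1.02831, -0.747088, -0.001)  len=1.4901
  (v15,v18,v19) [-+-] → (0.388907, -1.20748, -0.001)–(0.392809, -1.20875, -0.001)  len=0.0041
  (v15,v19,v12) [--+] → (-1.84789, -1.34668, -0.001)–(-1.85179, -1.34541, -0.001)  len=0.0041
  (v12,v19,v16) [+-+] → (-1.84789, -1.34668, -0.001)–(0.707291, -2.17695, -0.001)  len=2.6867
  (v18,v2,v19) [++-] → (1.26859, -0.00331941, -0.001)–(0.392809, -1.20875, -0.001)  len=1.4900
  (v19,v2,v3) [-+-] → (1.26859, -0.00331941, -0.001)–(1.271, 0, -0.001)  len=0.0041
  (v19,v3,v16) [--+] → (0.709703, -2.17363, -0.001)–(0.707291, -2.17695, -0.001)  len=0.0041
  (v16,v3,v0) [+-+] → (0.709703, -2.17363, -0.001)–(2.289, 0, -0.001)  len=2.6868

Chained into 2 loop(s):
  loop 1: 10 segments, perimeter = 7.4708
  loop 2: 10 segments, perimeter = 13.4542
Total perimeter = 20.925

loops=2 perimeter=20.925


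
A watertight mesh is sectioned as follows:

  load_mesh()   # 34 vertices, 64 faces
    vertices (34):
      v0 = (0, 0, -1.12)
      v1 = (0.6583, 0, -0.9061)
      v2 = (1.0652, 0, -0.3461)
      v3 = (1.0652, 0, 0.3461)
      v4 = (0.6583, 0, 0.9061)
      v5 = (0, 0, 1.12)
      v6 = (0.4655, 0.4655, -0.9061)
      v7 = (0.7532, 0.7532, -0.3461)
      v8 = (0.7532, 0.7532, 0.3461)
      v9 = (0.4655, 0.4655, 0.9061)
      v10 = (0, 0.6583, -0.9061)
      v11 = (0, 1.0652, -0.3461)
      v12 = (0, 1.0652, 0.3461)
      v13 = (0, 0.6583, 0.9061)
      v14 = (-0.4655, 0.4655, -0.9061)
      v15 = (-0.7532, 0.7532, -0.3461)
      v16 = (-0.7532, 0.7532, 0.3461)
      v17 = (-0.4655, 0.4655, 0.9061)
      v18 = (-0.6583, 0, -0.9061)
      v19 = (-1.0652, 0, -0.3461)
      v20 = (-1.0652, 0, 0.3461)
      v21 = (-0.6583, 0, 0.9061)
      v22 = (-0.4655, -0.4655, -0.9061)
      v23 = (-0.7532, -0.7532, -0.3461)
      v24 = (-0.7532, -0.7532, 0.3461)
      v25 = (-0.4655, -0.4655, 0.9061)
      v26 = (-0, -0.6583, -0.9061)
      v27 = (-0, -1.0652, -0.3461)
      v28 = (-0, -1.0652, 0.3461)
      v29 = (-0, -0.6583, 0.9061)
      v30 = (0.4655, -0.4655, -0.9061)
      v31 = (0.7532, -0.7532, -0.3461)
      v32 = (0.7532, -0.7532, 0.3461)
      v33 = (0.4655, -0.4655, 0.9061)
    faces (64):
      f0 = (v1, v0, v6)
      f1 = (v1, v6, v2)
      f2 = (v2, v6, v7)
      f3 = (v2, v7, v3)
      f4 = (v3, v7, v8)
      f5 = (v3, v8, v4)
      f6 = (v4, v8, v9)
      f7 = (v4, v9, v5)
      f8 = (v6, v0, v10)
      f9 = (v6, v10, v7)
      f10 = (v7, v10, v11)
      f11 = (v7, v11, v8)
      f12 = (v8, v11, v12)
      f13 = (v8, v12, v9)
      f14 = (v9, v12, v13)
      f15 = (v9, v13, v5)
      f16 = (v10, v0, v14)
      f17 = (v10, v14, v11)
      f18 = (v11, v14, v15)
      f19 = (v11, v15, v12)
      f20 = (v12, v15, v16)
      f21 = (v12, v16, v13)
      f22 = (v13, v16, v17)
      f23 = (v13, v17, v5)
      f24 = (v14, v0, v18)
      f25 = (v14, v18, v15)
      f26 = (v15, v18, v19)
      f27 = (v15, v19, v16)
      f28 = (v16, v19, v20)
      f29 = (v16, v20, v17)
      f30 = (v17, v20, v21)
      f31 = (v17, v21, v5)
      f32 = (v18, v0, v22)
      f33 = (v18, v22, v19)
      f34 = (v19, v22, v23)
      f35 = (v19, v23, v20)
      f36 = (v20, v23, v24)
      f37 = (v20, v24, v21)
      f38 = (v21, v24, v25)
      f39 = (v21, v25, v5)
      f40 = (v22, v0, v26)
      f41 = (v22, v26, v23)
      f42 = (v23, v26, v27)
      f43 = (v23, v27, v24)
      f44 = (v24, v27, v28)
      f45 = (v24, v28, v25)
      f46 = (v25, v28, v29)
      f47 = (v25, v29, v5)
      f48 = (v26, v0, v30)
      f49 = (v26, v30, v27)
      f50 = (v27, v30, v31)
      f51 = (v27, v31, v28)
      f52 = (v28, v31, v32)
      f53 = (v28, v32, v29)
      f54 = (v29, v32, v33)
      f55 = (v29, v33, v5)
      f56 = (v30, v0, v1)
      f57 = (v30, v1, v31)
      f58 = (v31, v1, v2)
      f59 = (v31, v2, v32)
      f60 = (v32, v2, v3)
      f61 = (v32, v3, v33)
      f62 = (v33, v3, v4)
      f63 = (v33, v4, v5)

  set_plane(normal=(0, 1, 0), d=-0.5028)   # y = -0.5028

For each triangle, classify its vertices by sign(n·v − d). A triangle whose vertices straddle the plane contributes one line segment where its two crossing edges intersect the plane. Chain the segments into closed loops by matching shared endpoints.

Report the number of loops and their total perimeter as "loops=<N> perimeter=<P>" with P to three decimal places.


Straddling triangles (20 of 64):
  (v19,v22,v23) [++-] → (-0.5028, -0.5028, -0.833497)–(-0.856924, -0.5028, -0.3461)  len=0.6025
  (v19,v23,v20) [+-+] → (-0.856924, -0.5028, -0.3461)–(-0.856924, -0.5028, -0.115979)  len=0.2301
  (v20,v23,v24) [+--] → (-0.856924, -0.5028, -0.115979)–(-0.856924, -0.5028, 0.3461)  len=0.4621
  (v20,v24,v21) [+-+] → (-0.856924, -0.5028, 0.3461)–(-0.721651, -0.5028, 0.532271)  len=0.2301
  (v21,v24,v25) [+-+] → (-0.721651, -0.5028, 0.532271)–(-0.5028, -0.5028, 0.833497)  len=0.3723
  (v22,v0,v26) [++-] → (0, -0.5028, -0.956626)–(-0.375442, -0.5028, -0.9061)  len=0.3788
  (v22,v26,v23) [+--] → (-0.375442, -0.5028, -0.9061)–(-0.5028, -0.5028, -0.833497)  len=0.1466
  (v24,v28,v25) [--+] → (-0.436547, -0.5028, 0.871269)–(-0.5028, -0.5028, 0.833497)  len=0.0763
  (v25,v28,v29) [+--] → (-0.436547, -0.5028, 0.871269)–(-0.375442, -0.5028, 0.9061)  len=0.0703
  (v25,v29,v5) [+-+] → (-0.375442, -0.5028, 0.9061)–(0, -0.5028, 0.956626)  len=0.3788
  (v26,v0,v30) [-++] → (0, -0.5028, -0.956626)–(0.375442, -0.5028, -0.9061)  len=0.3788
  (v26,v30,v27) [-+-] → (0.375442, -0.5028, -0.9061)–(0.436547, -0.5028, -0.871269)  len=0.0703
  (v27,v30,v31) [-+-] → (0.436547, -0.5028, -0.871269)–(0.5028, -0.5028, -0.833497)  len=0.0763
  (v29,v32,v33) [--+] → (0.5028, -0.5028, 0.833497)–(0.375442, -0.5028, 0.9061)  len=0.1466
  (v29,v33,v5) [-++] → (0.375442, -0.5028, 0.9061)–(0, -0.5028, 0.956626)  len=0.3788
  (v30,v1,v31) [++-] → (0.721651, -0.5028, -0.532271)–(0.5028, -0.5028, -0.833497)  len=0.3723
  (v31,v1,v2) [-++] → (0.721651, -0.5028, -0.532271)–(0.856924, -0.5028, -0.3461)  len=0.2301
  (v31,v2,v32) [-+-] → (0.856924, -0.5028, -0.3461)–(0.856924, -0.5028, 0.115979)  len=0.4621
  (v32,v2,v3) [-++] → (0.856924, -0.5028, 0.115979)–(0.856924, -0.5028, 0.3461)  len=0.2301
  (v32,v3,v33) [-++] → (0.856924, -0.5028, 0.3461)–(0.5028, -0.5028, 0.833497)  len=0.6025

Chained into 1 loop(s):
  loop 1: 20 segments, perimeter = 5.8959
Total perimeter = 5.896

loops=1 perimeter=5.896


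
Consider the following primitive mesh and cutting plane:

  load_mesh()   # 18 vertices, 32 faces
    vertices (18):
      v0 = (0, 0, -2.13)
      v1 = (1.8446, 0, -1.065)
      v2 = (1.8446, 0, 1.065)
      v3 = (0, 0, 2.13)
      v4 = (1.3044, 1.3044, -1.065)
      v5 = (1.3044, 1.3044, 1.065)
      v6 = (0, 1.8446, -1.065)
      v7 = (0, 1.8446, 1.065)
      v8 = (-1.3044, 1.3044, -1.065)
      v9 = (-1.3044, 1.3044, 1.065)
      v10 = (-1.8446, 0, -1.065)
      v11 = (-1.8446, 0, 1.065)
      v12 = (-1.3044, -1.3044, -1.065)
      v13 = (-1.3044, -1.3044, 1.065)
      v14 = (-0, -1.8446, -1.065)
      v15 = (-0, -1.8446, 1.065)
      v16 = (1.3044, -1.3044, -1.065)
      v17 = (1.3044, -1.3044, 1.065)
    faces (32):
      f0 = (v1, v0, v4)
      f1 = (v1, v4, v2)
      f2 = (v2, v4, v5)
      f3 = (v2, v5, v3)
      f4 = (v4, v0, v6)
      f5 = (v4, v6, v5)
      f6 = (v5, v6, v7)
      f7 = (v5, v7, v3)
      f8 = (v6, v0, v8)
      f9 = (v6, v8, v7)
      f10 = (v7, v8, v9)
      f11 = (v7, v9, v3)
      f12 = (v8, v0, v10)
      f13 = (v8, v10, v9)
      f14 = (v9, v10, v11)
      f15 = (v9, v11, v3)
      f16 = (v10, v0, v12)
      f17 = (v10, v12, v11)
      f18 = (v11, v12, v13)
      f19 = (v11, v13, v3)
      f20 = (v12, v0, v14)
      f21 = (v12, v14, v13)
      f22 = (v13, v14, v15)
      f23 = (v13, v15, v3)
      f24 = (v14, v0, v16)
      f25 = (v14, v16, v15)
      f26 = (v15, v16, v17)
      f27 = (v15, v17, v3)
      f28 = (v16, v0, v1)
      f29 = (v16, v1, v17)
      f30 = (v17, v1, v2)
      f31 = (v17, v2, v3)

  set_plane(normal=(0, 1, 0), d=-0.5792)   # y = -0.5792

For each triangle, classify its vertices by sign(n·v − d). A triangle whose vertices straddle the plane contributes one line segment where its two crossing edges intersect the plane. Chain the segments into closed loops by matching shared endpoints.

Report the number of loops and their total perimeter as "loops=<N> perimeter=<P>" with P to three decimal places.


Straddling triangles (12 of 32):
  (v10,v0,v12) [++-] → (-0.5792, -0.5792, -1.6571)–(-1.60473, -0.5792, -1.065)  len=1.1842
  (v10,v12,v11) [+-+] → (-1.60473, -0.5792, -1.065)–(-1.60473, -0.5792, 0.119204)  len=1.1842
  (v11,v12,v13) [+--] → (-1.60473, -0.5792, 0.119204)–(-1.60473, -0.5792, 1.065)  len=0.9458
  (v11,v13,v3) [+-+] → (-1.60473, -0.5792, 1.065)–(-0.5792, -0.5792, 1.6571)  len=1.1842
  (v12,v0,v14) [-+-] → (-0.5792, -0.5792, -1.6571)–(0, -0.5792, -1.79559)  len=0.5955
  (v13,v15,v3) [--+] → (0, -0.5792, 1.79559)–(-0.5792, -0.5792, 1.6571)  len=0.5955
  (v14,v0,v16) [-+-] → (0, -0.5792, -1.79559)–(0.5792, -0.5792, -1.6571)  len=0.5955
  (v15,v17,v3) [--+] → (0.5792, -0.5792, 1.6571)–(0, -0.5792, 1.79559)  len=0.5955
  (v16,v0,v1) [-++] → (0.5792, -0.5792, -1.6571)–(1.60473, -0.5792, -1.065)  len=1.1842
  (v16,v1,v17) [-+-] → (1.60473, -0.5792, -1.065)–(1.60473, -0.5792, -0.119204)  len=0.9458
  (v17,v1,v2) [-++] → (1.60473, -0.5792, -0.119204)–(1.60473, -0.5792, 1.065)  len=1.1842
  (v17,v2,v3) [-++] → (1.60473, -0.5792, 1.065)–(0.5792, -0.5792, 1.6571)  len=1.1842

Chained into 1 loop(s):
  loop 1: 12 segments, perimeter = 11.3789
Total perimeter = 11.379

loops=1 perimeter=11.379


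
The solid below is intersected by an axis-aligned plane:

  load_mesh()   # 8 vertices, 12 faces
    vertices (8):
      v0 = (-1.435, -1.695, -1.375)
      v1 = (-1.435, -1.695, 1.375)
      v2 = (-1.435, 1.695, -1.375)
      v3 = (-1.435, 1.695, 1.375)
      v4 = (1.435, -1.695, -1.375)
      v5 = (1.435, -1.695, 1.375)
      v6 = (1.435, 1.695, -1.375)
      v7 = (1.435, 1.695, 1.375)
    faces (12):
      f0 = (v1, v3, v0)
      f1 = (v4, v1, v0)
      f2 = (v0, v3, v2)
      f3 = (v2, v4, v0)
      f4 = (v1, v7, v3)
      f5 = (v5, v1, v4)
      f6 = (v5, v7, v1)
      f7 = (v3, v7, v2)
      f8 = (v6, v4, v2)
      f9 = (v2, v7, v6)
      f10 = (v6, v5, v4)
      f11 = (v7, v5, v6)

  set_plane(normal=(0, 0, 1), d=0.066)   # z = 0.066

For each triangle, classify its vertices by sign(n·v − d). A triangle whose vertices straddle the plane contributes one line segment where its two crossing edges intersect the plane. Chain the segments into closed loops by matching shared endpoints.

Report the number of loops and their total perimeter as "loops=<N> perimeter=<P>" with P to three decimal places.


loops=1 perimeter=12.520

Straddling triangles (8 of 12):
  (v1,v3,v0) [++-] → (-1.435, 0.08136, 0.066)–(-1.435, -1.695, 0.066)  len=1.7764
  (v4,v1,v0) [-+-] → (-0.06888, -1.695, 0.066)–(-1.435, -1.695, 0.066)  len=1.3661
  (v0,v3,v2) [-+-] → (-1.435, 0.08136, 0.066)–(-1.435, 1.695, 0.066)  len=1.6136
  (v5,v1,v4) [++-] → (-0.06888, -1.695, 0.066)–(1.435, -1.695, 0.066)  len=1.5039
  (v3,v7,v2) [++-] → (0.06888, 1.695, 0.066)–(-1.435, 1.695, 0.066)  len=1.5039
  (v2,v7,v6) [-+-] → (0.06888, 1.695, 0.066)–(1.435, 1.695, 0.066)  len=1.3661
  (v6,v5,v4) [-+-] → (1.435, -0.08136, 0.066)–(1.435, -1.695, 0.066)  len=1.6136
  (v7,v5,v6) [++-] → (1.435, -0.08136, 0.066)–(1.435, 1.695, 0.066)  len=1.7764

Chained into 1 loop(s):
  loop 1: 8 segments, perimeter = 12.5200
Total perimeter = 12.520


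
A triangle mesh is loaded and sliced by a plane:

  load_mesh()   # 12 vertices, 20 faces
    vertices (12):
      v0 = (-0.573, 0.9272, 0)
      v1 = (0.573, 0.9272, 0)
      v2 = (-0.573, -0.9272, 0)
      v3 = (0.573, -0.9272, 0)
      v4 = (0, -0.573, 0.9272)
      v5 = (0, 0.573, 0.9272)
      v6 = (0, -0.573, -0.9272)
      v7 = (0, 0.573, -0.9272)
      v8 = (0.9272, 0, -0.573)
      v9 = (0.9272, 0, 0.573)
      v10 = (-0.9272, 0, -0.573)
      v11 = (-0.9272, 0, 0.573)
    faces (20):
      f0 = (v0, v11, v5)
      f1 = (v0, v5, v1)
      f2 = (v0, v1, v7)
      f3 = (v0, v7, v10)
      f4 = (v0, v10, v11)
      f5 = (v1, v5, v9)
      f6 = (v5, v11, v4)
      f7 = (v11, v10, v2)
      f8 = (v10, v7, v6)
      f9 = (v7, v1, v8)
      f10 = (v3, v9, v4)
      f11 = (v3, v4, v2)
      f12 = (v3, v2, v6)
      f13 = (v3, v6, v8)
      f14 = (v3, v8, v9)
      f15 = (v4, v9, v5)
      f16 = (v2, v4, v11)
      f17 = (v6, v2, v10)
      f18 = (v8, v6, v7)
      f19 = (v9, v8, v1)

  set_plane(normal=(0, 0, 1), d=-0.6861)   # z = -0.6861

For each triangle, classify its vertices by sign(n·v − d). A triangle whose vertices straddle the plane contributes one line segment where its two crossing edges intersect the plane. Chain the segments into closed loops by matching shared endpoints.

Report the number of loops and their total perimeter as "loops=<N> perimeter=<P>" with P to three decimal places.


loops=1 perimeter=4.055

Straddling triangles (8 of 20):
  (v0,v1,v7) [++-] → (0.148997, 0.665103, -0.6861)–(-0.148997, 0.665103, -0.6861)  len=0.2980
  (v0,v7,v10) [+-+] → (-0.148997, 0.665103, -0.6861)–(-0.631135, 0.182965, -0.6861)  len=0.6818
  (v10,v7,v6) [+--] → (-0.631135, 0.182965, -0.6861)–(-0.631135, -0.182965, -0.6861)  len=0.3659
  (v7,v1,v8) [-++] → (0.148997, 0.665103, -0.6861)–(0.631135, 0.182965, -0.6861)  len=0.6818
  (v3,v2,v6) [++-] → (-0.148997, -0.665103, -0.6861)–(0.148997, -0.665103, -0.6861)  len=0.2980
  (v3,v6,v8) [+-+] → (0.148997, -0.665103, -0.6861)–(0.631135, -0.182965, -0.6861)  len=0.6818
  (v6,v2,v10) [-++] → (-0.148997, -0.665103, -0.6861)–(-0.631135, -0.182965, -0.6861)  len=0.6818
  (v8,v6,v7) [+--] → (0.631135, -0.182965, -0.6861)–(0.631135, 0.182965, -0.6861)  len=0.3659

Chained into 1 loop(s):
  loop 1: 8 segments, perimeter = 4.0552
Total perimeter = 4.055


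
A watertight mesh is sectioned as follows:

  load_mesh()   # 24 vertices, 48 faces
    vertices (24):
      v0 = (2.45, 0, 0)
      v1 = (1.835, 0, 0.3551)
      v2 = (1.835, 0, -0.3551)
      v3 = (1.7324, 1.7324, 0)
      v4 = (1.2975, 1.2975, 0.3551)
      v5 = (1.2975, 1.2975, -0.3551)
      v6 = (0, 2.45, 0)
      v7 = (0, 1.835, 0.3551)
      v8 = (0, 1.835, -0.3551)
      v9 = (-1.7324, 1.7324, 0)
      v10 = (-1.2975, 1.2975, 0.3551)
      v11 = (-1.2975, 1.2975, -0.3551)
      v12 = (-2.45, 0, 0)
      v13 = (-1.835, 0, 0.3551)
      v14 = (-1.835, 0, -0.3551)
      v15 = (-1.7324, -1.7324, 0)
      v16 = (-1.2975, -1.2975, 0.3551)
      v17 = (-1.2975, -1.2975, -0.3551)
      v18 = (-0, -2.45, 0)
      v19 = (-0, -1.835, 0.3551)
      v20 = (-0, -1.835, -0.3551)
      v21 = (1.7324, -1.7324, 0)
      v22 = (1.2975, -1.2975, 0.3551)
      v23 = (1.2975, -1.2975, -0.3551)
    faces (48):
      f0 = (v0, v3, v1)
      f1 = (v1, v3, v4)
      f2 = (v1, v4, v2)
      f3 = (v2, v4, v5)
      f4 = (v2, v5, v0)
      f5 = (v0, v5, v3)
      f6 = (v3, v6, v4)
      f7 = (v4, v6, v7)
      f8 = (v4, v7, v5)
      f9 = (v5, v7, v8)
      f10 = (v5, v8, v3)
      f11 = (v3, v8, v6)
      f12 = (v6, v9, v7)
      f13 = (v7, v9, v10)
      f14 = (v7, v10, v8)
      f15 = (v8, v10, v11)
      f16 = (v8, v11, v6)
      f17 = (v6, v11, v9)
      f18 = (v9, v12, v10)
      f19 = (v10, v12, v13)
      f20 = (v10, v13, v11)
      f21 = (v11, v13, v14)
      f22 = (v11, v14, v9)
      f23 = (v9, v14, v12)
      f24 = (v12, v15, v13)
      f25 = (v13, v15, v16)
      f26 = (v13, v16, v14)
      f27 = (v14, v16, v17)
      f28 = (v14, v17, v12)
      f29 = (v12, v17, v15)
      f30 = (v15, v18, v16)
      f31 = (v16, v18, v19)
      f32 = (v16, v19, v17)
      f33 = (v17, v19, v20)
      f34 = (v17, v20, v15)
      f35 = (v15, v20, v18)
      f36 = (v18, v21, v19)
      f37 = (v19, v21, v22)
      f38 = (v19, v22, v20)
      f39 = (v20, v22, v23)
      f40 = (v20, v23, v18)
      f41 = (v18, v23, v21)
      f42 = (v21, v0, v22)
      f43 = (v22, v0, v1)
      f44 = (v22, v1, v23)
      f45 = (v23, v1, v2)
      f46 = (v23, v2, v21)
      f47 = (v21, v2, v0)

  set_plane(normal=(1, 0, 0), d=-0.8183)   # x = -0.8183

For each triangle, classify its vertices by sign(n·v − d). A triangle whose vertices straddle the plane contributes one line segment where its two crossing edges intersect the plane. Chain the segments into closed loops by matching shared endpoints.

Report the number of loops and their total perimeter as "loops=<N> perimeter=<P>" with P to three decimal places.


Straddling triangles (12 of 48):
  (v6,v9,v7) [+-+] → (-0.8183, 2.11104, 0)–(-0.8183, 1.78654, 0.187368)  len=0.3747
  (v7,v9,v10) [+--] → (-0.8183, 1.78654, 0.187368)–(-0.8183, 1.49601, 0.3551)  len=0.3355
  (v7,v10,v8) [+-+] → (-0.8183, 1.49601, 0.3551)–(-0.8183, 1.49601, 0.0928049)  len=0.2623
  (v8,v10,v11) [+--] → (-0.8183, 1.49601, 0.0928049)–(-0.8183, 1.49601, -0.3551)  len=0.4479
  (v8,v11,v6) [+-+] → (-0.8183, 1.49601, -0.3551)–(-0.8183, 1.72315, -0.223952)  len=0.2623
  (v6,v11,v9) [+--] → (-0.8183, 1.72315, -0.223952)–(-0.8183, 2.11104, 0)  len=0.4479
  (v15,v18,v16) [-+-] → (-0.8183, -2.11104, 0)–(-0.8183, -1.72315, 0.223952)  len=0.4479
  (v16,v18,v19) [-++] → (-0.8183, -1.72315, 0.223952)–(-0.8183, -1.49601, 0.3551)  len=0.2623
  (v16,v19,v17) [-+-] → (-0.8183, -1.49601, 0.3551)–(-0.8183, -1.49601, -0.0928049)  len=0.4479
  (v17,v19,v20) [-++] → (-0.8183, -1.49601, -0.0928049)–(-0.8183, -1.49601, -0.3551)  len=0.2623
  (v17,v20,v15) [-+-] → (-0.8183, -1.49601, -0.3551)–(-0.8183, -1.78654, -0.187368)  len=0.3355
  (v15,v20,v18) [-++] → (-0.8183, -1.78654, -0.187368)–(-0.8183, -2.11104, 0)  len=0.3747

Chained into 2 loop(s):
  loop 1: 6 segments, perimeter = 2.1306
  loop 2: 6 segments, perimeter = 2.1306
Total perimeter = 4.261

loops=2 perimeter=4.261
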